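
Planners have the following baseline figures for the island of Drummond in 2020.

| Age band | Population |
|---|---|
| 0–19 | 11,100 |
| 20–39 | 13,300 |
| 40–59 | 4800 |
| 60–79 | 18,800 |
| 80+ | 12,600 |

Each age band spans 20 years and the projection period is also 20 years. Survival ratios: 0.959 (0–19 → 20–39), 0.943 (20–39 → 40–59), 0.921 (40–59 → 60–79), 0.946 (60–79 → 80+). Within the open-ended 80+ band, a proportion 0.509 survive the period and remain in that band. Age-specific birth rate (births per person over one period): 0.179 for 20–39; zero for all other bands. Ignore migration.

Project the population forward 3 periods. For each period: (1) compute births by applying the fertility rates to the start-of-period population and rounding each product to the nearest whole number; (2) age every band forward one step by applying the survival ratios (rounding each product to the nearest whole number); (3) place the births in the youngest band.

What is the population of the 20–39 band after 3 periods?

1827

[period 1]
Births: 13300 * 0.179 = 2381
20–39: 11100 * 0.959 = 10645
40–59: 13300 * 0.943 = 12542
60–79: 4800 * 0.921 = 4421
80+: 18800 * 0.946 + 12600 * 0.509 = 17785 + 6413 = 24198
→ [2381, 10645, 12542, 4421, 24198]
[period 2]
Births: 10645 * 0.179 = 1905
20–39: 2381 * 0.959 = 2283
40–59: 10645 * 0.943 = 10038
60–79: 12542 * 0.921 = 11551
80+: 4421 * 0.946 + 24198 * 0.509 = 4182 + 12317 = 16499
→ [1905, 2283, 10038, 11551, 16499]
[period 3]
Births: 2283 * 0.179 = 409
20–39: 1905 * 0.959 = 1827
40–59: 2283 * 0.943 = 2153
60–79: 10038 * 0.921 = 9245
80+: 11551 * 0.946 + 16499 * 0.509 = 10927 + 8398 = 19325
→ [409, 1827, 2153, 9245, 19325]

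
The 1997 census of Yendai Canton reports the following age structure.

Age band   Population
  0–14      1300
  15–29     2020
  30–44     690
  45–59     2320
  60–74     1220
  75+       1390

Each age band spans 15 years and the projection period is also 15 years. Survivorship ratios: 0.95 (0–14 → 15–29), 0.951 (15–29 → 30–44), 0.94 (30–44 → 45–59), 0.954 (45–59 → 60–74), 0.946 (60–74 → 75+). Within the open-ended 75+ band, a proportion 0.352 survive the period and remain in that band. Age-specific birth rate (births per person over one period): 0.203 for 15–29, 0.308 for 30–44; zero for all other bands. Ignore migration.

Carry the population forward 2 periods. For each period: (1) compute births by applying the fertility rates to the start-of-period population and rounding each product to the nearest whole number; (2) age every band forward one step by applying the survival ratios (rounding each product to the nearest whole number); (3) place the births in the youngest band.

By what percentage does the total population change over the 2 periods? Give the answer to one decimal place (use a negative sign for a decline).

After projecting period 1:
Births: 2020 * 0.203 = 410  |  690 * 0.308 = 213 → total 623
15–29: 1300 * 0.95 = 1235
30–44: 2020 * 0.951 = 1921
45–59: 690 * 0.94 = 649
60–74: 2320 * 0.954 = 2213
75+: 1220 * 0.946 + 1390 * 0.352 = 1154 + 489 = 1643
End of period: [623, 1235, 1921, 649, 2213, 1643]
After projecting period 2:
Births: 1235 * 0.203 = 251  |  1921 * 0.308 = 592 → total 843
15–29: 623 * 0.95 = 592
30–44: 1235 * 0.951 = 1174
45–59: 1921 * 0.94 = 1806
60–74: 649 * 0.954 = 619
75+: 2213 * 0.946 + 1643 * 0.352 = 2093 + 578 = 2671
End of period: [843, 592, 1174, 1806, 619, 2671]
Total: 8940 → 7705; change = -1235; percentage change = -13.8%

-13.8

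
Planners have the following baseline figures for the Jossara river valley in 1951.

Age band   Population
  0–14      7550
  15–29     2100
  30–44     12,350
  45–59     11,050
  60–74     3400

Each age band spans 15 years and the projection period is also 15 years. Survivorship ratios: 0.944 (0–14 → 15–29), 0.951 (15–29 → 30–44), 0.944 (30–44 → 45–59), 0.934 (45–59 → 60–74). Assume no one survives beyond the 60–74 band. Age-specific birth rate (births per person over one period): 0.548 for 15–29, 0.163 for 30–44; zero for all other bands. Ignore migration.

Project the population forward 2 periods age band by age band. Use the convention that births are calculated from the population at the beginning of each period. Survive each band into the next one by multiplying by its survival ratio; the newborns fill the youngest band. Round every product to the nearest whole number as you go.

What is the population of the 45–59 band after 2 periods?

Period 1.
Births: 2100 * 0.548 = 1151 ; 12350 * 0.163 = 2013 ⇒ total 3164
15–29: 7550 * 0.944 = 7127
30–44: 2100 * 0.951 = 1997
45–59: 12350 * 0.944 = 11658
60–74: 11050 * 0.934 = 10321
Population now: 0–14=3164, 15–29=7127, 30–44=1997, 45–59=11658, 60–74=10321
Period 2.
Births: 7127 * 0.548 = 3906 ; 1997 * 0.163 = 326 ⇒ total 4232
15–29: 3164 * 0.944 = 2987
30–44: 7127 * 0.951 = 6778
45–59: 1997 * 0.944 = 1885
60–74: 11658 * 0.934 = 10889
Population now: 0–14=4232, 15–29=2987, 30–44=6778, 45–59=1885, 60–74=10889

1885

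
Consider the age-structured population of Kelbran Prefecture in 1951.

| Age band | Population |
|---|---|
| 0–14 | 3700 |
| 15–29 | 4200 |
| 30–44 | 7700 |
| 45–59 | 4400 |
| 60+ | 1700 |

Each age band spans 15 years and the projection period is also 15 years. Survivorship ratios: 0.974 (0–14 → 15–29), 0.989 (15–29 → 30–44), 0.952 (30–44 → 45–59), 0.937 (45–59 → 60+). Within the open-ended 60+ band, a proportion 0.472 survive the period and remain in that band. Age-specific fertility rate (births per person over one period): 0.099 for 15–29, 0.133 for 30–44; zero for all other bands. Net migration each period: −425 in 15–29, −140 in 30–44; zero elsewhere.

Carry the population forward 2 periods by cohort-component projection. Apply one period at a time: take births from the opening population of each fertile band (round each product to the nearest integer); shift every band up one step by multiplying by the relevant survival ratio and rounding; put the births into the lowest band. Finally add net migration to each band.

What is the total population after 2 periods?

[period 1]
Births: 4200 × 0.099 = 416 ; 7700 × 0.133 = 1024 ⇒ total 1440
15–29: 3700 × 0.974 = 3604
30–44: 4200 × 0.989 = 4154
45–59: 7700 × 0.952 = 7330
60+: 4400 × 0.937 + 1700 × 0.472 = 4123 + 802 = 4925
Net migration: 15–29 − 425 → 3179; 30–44 − 140 → 4014
→ [1440, 3179, 4014, 7330, 4925]
[period 2]
Births: 3179 × 0.099 = 315 ; 4014 × 0.133 = 534 ⇒ total 849
15–29: 1440 × 0.974 = 1403
30–44: 3179 × 0.989 = 3144
45–59: 4014 × 0.952 = 3821
60+: 7330 × 0.937 + 4925 × 0.472 = 6868 + 2325 = 9193
Net migration: 15–29 − 425 → 978; 30–44 − 140 → 3004
→ [849, 978, 3004, 3821, 9193]
Total after period 2: 849 + 978 + 3004 + 3821 + 9193 = 17845

17845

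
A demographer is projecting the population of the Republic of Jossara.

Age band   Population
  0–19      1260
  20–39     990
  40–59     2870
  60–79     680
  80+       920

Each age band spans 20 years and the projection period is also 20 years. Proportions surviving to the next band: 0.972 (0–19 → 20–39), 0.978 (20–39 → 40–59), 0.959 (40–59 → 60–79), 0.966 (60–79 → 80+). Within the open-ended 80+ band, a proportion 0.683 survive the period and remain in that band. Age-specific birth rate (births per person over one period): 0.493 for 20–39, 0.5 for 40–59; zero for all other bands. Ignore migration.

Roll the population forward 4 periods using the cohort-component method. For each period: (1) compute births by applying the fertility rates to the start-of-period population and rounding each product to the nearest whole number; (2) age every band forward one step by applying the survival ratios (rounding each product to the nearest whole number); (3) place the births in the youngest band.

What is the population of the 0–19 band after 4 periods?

Numbering the bands 1..5 from youngest to oldest:
[period 1]
Births: 990 × 0.493 = 488, 2870 × 0.5 = 1435 → total 1923
Band 2: 1260 × 0.972 = 1225
Band 3: 990 × 0.978 = 968
Band 4: 2870 × 0.959 = 2752
Band 5: 680 × 0.966 + 920 × 0.683 = 657 + 628 = 1285
Giving 1923 / 1225 / 968 / 2752 / 1285.
[period 2]
Births: 1225 × 0.493 = 604, 968 × 0.5 = 484 → total 1088
Band 2: 1923 × 0.972 = 1869
Band 3: 1225 × 0.978 = 1198
Band 4: 968 × 0.959 = 928
Band 5: 2752 × 0.966 + 1285 × 0.683 = 2658 + 878 = 3536
Giving 1088 / 1869 / 1198 / 928 / 3536.
[period 3]
Births: 1869 × 0.493 = 921, 1198 × 0.5 = 599 → total 1520
Band 2: 1088 × 0.972 = 1058
Band 3: 1869 × 0.978 = 1828
Band 4: 1198 × 0.959 = 1149
Band 5: 928 × 0.966 + 3536 × 0.683 = 896 + 2415 = 3311
Giving 1520 / 1058 / 1828 / 1149 / 3311.
[period 4]
Births: 1058 × 0.493 = 522, 1828 × 0.5 = 914 → total 1436
Band 2: 1520 × 0.972 = 1477
Band 3: 1058 × 0.978 = 1035
Band 4: 1828 × 0.959 = 1753
Band 5: 1149 × 0.966 + 3311 × 0.683 = 1110 + 2261 = 3371
Giving 1436 / 1477 / 1035 / 1753 / 3371.

1436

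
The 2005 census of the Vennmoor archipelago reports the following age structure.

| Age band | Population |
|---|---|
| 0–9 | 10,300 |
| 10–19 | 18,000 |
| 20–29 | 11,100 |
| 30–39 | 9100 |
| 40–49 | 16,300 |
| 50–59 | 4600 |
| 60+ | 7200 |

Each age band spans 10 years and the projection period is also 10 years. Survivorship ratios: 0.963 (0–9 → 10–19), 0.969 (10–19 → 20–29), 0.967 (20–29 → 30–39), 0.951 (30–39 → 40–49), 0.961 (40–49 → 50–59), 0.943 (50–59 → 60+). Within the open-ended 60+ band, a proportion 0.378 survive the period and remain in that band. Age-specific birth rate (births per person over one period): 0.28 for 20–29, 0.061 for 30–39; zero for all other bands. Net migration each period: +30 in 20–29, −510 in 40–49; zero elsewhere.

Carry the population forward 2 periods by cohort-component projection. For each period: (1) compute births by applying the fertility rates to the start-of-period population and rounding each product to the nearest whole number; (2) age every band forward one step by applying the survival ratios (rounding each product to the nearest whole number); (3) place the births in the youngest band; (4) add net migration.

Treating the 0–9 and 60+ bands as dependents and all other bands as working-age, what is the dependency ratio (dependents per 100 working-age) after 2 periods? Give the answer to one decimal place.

Numbering the groups 1..7 from youngest to oldest:
— Period 1 —
Births: 11100 * 0.28 = 3108  |  9100 * 0.061 = 555 — total 3663
Group 2: 10300 * 0.963 = 9919
Group 3: 18000 * 0.969 = 17442
Group 4: 11100 * 0.967 = 10734
Group 5: 9100 * 0.951 = 8654
Group 6: 16300 * 0.961 = 15664
Group 7: 4600 * 0.943 + 7200 * 0.378 = 4338 + 2722 = 7060
Net migration: Group 3 + 30 → 17472; Group 5 − 510 → 8144
End of period: [3663, 9919, 17472, 10734, 8144, 15664, 7060]
— Period 2 —
Births: 17472 * 0.28 = 4892  |  10734 * 0.061 = 655 — total 5547
Group 2: 3663 * 0.963 = 3527
Group 3: 9919 * 0.969 = 9612
Group 4: 17472 * 0.967 = 16895
Group 5: 10734 * 0.951 = 10208
Group 6: 8144 * 0.961 = 7826
Group 7: 15664 * 0.943 + 7060 * 0.378 = 14771 + 2669 = 17440
Net migration: Group 3 + 30 → 9642; Group 5 − 510 → 9698
End of period: [5547, 3527, 9642, 16895, 9698, 7826, 17440]
Dependents (band 0–9 + band 60+) = 5547 + 17440 = 22987; working-age = 47588; ratio = 22987/47588 × 100 = 48.3

48.3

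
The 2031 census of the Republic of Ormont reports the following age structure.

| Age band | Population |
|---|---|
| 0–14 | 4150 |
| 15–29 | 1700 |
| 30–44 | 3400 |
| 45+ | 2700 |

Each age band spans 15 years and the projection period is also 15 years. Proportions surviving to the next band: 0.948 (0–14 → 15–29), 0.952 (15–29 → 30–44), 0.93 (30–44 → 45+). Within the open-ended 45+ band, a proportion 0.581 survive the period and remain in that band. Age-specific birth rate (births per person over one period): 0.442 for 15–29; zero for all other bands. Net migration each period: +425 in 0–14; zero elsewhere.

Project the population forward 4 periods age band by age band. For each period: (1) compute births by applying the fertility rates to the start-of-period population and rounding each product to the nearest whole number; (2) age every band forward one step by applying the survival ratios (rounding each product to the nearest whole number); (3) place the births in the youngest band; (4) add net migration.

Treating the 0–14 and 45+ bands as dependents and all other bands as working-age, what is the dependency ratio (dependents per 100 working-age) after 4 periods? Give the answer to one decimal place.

204.7

Let band 1 be 0–14 through band 4 = 45+.
— Period 1 —
Births: 1700 × 0.442 = 751
Band 2: 4150 × 0.948 = 3934
Band 3: 1700 × 0.952 = 1618
Band 4: 3400 × 0.93 + 2700 × 0.581 = 3162 + 1569 = 4731
Net migration: Band 1 + 425 → 1176
Giving 1176 / 3934 / 1618 / 4731.
— Period 2 —
Births: 3934 × 0.442 = 1739
Band 2: 1176 × 0.948 = 1115
Band 3: 3934 × 0.952 = 3745
Band 4: 1618 × 0.93 + 4731 × 0.581 = 1505 + 2749 = 4254
Net migration: Band 1 + 425 → 2164
Giving 2164 / 1115 / 3745 / 4254.
— Period 3 —
Births: 1115 × 0.442 = 493
Band 2: 2164 × 0.948 = 2051
Band 3: 1115 × 0.952 = 1061
Band 4: 3745 × 0.93 + 4254 × 0.581 = 3483 + 2472 = 5955
Net migration: Band 1 + 425 → 918
Giving 918 / 2051 / 1061 / 5955.
— Period 4 —
Births: 2051 × 0.442 = 907
Band 2: 918 × 0.948 = 870
Band 3: 2051 × 0.952 = 1953
Band 4: 1061 × 0.93 + 5955 × 0.581 = 987 + 3460 = 4447
Net migration: Band 1 + 425 → 1332
Giving 1332 / 870 / 1953 / 4447.
Dependents (band 0–14 + band 45+) = 1332 + 4447 = 5779; working-age = 2823; ratio = 5779/2823 × 100 = 204.7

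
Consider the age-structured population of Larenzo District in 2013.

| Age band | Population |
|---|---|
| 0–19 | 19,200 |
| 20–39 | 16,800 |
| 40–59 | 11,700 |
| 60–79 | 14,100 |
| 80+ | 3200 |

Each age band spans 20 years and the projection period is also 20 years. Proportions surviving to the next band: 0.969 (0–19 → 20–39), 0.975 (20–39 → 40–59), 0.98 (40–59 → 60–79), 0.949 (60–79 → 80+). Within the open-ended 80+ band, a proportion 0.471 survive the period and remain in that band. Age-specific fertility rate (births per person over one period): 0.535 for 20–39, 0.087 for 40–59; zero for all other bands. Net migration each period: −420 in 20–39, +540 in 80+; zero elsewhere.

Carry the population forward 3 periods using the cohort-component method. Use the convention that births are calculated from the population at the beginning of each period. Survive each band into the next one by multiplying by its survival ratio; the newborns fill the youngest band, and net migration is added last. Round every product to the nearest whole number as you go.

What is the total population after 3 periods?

67888

Call the groups 1 to 5, youngest first.
— Period 1 —
Births: 16800 * 0.535 = 8988  |  11700 * 0.087 = 1018 → total 10006
Group 2: 19200 * 0.969 = 18605
Group 3: 16800 * 0.975 = 16380
Group 4: 11700 * 0.98 = 11466
Group 5: 14100 * 0.949 + 3200 * 0.471 = 13381 + 1507 = 14888
Net migration: Group 2 − 420 → 18185; Group 5 + 540 → 15428
End of period: [10006, 18185, 16380, 11466, 15428]
— Period 2 —
Births: 18185 * 0.535 = 9729  |  16380 * 0.087 = 1425 → total 11154
Group 2: 10006 * 0.969 = 9696
Group 3: 18185 * 0.975 = 17730
Group 4: 16380 * 0.98 = 16052
Group 5: 11466 * 0.949 + 15428 * 0.471 = 10881 + 7267 = 18148
Net migration: Group 2 − 420 → 9276; Group 5 + 540 → 18688
End of period: [11154, 9276, 17730, 16052, 18688]
— Period 3 —
Births: 9276 * 0.535 = 4963  |  17730 * 0.087 = 1543 → total 6506
Group 2: 11154 * 0.969 = 10808
Group 3: 9276 * 0.975 = 9044
Group 4: 17730 * 0.98 = 17375
Group 5: 16052 * 0.949 + 18688 * 0.471 = 15233 + 8802 = 24035
Net migration: Group 2 − 420 → 10388; Group 5 + 540 → 24575
End of period: [6506, 10388, 9044, 17375, 24575]
Total after period 3: 6506 + 10388 + 9044 + 17375 + 24575 = 67888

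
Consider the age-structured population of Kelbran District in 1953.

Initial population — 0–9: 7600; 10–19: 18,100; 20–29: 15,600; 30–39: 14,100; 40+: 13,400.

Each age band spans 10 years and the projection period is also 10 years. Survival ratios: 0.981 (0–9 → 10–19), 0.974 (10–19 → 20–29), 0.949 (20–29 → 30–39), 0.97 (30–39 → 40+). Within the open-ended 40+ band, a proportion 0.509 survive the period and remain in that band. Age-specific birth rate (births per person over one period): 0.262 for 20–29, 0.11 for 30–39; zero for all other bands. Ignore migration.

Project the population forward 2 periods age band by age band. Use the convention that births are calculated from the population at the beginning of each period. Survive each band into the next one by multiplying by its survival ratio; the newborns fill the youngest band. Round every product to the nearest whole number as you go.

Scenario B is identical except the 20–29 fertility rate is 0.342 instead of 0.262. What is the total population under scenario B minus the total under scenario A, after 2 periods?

2634

— Period 1 —
Births: 15600 * 0.262 = 4087  |  14100 * 0.11 = 1551 — total 5638
10–19: 7600 * 0.981 = 7456
20–29: 18100 * 0.974 = 17629
30–39: 15600 * 0.949 = 14804
40+: 14100 * 0.97 + 13400 * 0.509 = 13677 + 6821 = 20498
→ [5638, 7456, 17629, 14804, 20498]
— Period 2 —
Births: 17629 * 0.262 = 4619  |  14804 * 0.11 = 1628 — total 6247
10–19: 5638 * 0.981 = 5531
20–29: 7456 * 0.974 = 7262
30–39: 17629 * 0.949 = 16730
40+: 14804 * 0.97 + 20498 * 0.509 = 14360 + 10433 = 24793
→ [6247, 5531, 7262, 16730, 24793]
Scenario A total after 2 periods: 60563
Scenario B projection —
— Period 1 —
Births: 15600 * 0.342 = 5335  |  14100 * 0.11 = 1551 — total 6886
10–19: 7600 * 0.981 = 7456
20–29: 18100 * 0.974 = 17629
30–39: 15600 * 0.949 = 14804
40+: 14100 * 0.97 + 13400 * 0.509 = 13677 + 6821 = 20498
→ [6886, 7456, 17629, 14804, 20498]
— Period 2 —
Births: 17629 * 0.342 = 6029  |  14804 * 0.11 = 1628 — total 7657
10–19: 6886 * 0.981 = 6755
20–29: 7456 * 0.974 = 7262
30–39: 17629 * 0.949 = 16730
40+: 14804 * 0.97 + 20498 * 0.509 = 14360 + 10433 = 24793
→ [7657, 6755, 7262, 16730, 24793]
Scenario B total after 2 periods: 63197
Difference B − A = 63197 − 60563 = 2634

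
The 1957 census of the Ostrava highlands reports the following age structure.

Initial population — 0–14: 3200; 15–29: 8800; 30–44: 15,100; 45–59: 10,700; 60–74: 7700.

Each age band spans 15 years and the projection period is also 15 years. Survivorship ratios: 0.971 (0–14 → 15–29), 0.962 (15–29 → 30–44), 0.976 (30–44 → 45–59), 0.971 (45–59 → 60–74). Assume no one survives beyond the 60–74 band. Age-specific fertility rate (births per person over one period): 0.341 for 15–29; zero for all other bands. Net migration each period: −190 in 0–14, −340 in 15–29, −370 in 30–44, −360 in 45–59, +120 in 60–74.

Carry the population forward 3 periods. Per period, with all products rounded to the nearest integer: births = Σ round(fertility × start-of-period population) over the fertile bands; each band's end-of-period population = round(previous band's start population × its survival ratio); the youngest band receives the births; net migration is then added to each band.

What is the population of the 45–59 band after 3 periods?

1877

— Period 1 —
Births: 8800 × 0.341 = 3001
15–29: 3200 × 0.971 = 3107
30–44: 8800 × 0.962 = 8466
45–59: 15100 × 0.976 = 14738
60–74: 10700 × 0.971 = 10390
Net migration: 0–14 − 190 → 2811; 15–29 − 340 → 2767; 30–44 − 370 → 8096; 45–59 − 360 → 14378; 60–74 + 120 → 10510
End of period: [2811, 2767, 8096, 14378, 10510]
— Period 2 —
Births: 2767 × 0.341 = 944
15–29: 2811 × 0.971 = 2729
30–44: 2767 × 0.962 = 2662
45–59: 8096 × 0.976 = 7902
60–74: 14378 × 0.971 = 13961
Net migration: 0–14 − 190 → 754; 15–29 − 340 → 2389; 30–44 − 370 → 2292; 45–59 − 360 → 7542; 60–74 + 120 → 14081
End of period: [754, 2389, 2292, 7542, 14081]
— Period 3 —
Births: 2389 × 0.341 = 815
15–29: 754 × 0.971 = 732
30–44: 2389 × 0.962 = 2298
45–59: 2292 × 0.976 = 2237
60–74: 7542 × 0.971 = 7323
Net migration: 0–14 − 190 → 625; 15–29 − 340 → 392; 30–44 − 370 → 1928; 45–59 − 360 → 1877; 60–74 + 120 → 7443
End of period: [625, 392, 1928, 1877, 7443]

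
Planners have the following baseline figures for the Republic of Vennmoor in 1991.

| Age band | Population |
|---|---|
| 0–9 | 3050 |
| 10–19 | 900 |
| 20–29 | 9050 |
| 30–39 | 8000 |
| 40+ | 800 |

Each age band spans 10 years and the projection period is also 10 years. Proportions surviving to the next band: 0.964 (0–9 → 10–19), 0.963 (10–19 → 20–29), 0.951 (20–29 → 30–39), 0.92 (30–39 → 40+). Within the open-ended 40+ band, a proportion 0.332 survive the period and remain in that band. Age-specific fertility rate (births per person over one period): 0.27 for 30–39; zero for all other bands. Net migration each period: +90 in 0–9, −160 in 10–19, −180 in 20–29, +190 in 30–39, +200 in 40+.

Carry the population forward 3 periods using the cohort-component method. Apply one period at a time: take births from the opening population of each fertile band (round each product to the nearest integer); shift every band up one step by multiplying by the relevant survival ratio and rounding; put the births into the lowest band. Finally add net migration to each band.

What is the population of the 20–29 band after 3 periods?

1755

[period 1]
Births: 8000 × 0.27 = 2160
10–19: 3050 × 0.964 = 2940
20–29: 900 × 0.963 = 867
30–39: 9050 × 0.951 = 8607
40+: 8000 × 0.92 + 800 × 0.332 = 7360 + 266 = 7626
Net migration: 0–9 + 90 → 2250; 10–19 − 160 → 2780; 20–29 − 180 → 687; 30–39 + 190 → 8797; 40+ + 200 → 7826
Giving 2250 / 2780 / 687 / 8797 / 7826.
[period 2]
Births: 8797 × 0.27 = 2375
10–19: 2250 × 0.964 = 2169
20–29: 2780 × 0.963 = 2677
30–39: 687 × 0.951 = 653
40+: 8797 × 0.92 + 7826 × 0.332 = 8093 + 2598 = 10691
Net migration: 0–9 + 90 → 2465; 10–19 − 160 → 2009; 20–29 − 180 → 2497; 30–39 + 190 → 843; 40+ + 200 → 10891
Giving 2465 / 2009 / 2497 / 843 / 10891.
[period 3]
Births: 843 × 0.27 = 228
10–19: 2465 × 0.964 = 2376
20–29: 2009 × 0.963 = 1935
30–39: 2497 × 0.951 = 2375
40+: 843 × 0.92 + 10891 × 0.332 = 776 + 3616 = 4392
Net migration: 0–9 + 90 → 318; 10–19 − 160 → 2216; 20–29 − 180 → 1755; 30–39 + 190 → 2565; 40+ + 200 → 4592
Giving 318 / 2216 / 1755 / 2565 / 4592.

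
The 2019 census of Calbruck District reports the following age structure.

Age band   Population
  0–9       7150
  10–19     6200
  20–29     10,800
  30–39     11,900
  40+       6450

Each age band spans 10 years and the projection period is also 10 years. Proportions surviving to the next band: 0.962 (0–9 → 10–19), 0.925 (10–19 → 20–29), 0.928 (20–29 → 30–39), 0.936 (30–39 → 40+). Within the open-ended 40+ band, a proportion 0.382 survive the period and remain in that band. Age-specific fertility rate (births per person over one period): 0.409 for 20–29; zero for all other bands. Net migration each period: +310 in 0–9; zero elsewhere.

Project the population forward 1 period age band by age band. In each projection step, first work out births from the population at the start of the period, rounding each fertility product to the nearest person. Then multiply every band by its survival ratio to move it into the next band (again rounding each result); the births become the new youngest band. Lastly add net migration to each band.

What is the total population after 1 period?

Call the bands 1 to 5, youngest first.
— Period 1 —
Births: 10800 × 0.409 = 4417
Band 2: 7150 × 0.962 = 6878
Band 3: 6200 × 0.925 = 5735
Band 4: 10800 × 0.928 = 10022
Band 5: 11900 × 0.936 + 6450 × 0.382 = 11138 + 2464 = 13602
Net migration: Band 1 + 310 → 4727
Giving 4727 / 6878 / 5735 / 10022 / 13602.
Total after period 1: 4727 + 6878 + 5735 + 10022 + 13602 = 40964

40964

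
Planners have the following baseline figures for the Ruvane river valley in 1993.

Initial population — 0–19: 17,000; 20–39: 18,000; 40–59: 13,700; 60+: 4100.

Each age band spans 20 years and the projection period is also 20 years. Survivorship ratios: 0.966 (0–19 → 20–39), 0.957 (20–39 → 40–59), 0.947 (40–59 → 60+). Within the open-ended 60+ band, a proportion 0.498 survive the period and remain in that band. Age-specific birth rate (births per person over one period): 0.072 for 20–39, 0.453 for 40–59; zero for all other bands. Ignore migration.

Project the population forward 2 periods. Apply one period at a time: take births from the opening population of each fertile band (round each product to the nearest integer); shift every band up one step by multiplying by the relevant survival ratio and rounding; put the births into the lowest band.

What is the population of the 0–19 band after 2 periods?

8985

(Bands numbered youngest = 1 to oldest = 4.)
Period 1:
Births: 18000 × 0.072 = 1296 ; 13700 × 0.453 = 6206 → total 7502
Band 2: 17000 × 0.966 = 16422
Band 3: 18000 × 0.957 = 17226
Band 4: 13700 × 0.947 + 4100 × 0.498 = 12974 + 2042 = 15016
→ [7502, 16422, 17226, 15016]
Period 2:
Births: 16422 × 0.072 = 1182 ; 17226 × 0.453 = 7803 → total 8985
Band 2: 7502 × 0.966 = 7247
Band 3: 16422 × 0.957 = 15716
Band 4: 17226 × 0.947 + 15016 × 0.498 = 16313 + 7478 = 23791
→ [8985, 7247, 15716, 23791]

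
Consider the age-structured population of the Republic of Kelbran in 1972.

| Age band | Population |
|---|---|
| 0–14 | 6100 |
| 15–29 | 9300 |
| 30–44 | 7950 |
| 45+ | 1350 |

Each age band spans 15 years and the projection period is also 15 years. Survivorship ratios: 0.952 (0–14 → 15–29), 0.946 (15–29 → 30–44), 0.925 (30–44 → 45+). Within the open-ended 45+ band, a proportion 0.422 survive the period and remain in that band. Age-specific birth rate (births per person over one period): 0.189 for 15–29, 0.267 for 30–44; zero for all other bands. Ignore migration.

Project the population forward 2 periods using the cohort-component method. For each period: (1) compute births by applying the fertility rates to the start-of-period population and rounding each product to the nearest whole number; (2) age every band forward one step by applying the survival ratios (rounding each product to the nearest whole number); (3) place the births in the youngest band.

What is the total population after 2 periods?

24117

Let group 1 be 0–14 through group 4 = 45+.
[period 1]
Births: 9300 × 0.189 = 1758 ; 7950 × 0.267 = 2123 → 3881
Group 2: 6100 × 0.952 = 5807
Group 3: 9300 × 0.946 = 8798
Group 4: 7950 × 0.925 + 1350 × 0.422 = 7354 + 570 = 7924
Giving 3881 / 5807 / 8798 / 7924.
[period 2]
Births: 5807 × 0.189 = 1098 ; 8798 × 0.267 = 2349 → 3447
Group 2: 3881 × 0.952 = 3695
Group 3: 5807 × 0.946 = 5493
Group 4: 8798 × 0.925 + 7924 × 0.422 = 8138 + 3344 = 11482
Giving 3447 / 3695 / 5493 / 11482.
Total after period 2: 3447 + 3695 + 5493 + 11482 = 24117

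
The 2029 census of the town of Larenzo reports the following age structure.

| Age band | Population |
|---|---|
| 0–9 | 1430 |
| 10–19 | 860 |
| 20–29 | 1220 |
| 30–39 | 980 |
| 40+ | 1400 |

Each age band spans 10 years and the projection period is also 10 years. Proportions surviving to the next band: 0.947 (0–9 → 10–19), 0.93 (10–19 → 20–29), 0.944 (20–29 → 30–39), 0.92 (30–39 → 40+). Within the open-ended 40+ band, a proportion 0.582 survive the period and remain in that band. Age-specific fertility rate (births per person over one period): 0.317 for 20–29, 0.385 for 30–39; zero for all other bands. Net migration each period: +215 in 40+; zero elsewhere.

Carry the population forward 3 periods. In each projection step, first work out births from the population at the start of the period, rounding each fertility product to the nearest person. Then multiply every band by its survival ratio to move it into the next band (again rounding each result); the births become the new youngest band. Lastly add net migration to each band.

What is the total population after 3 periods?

Call the groups 1 to 5, youngest first.
[period 1]
Births: 1220 × 0.317 = 387, 980 × 0.385 = 377 — total 764
Group 2: 1430 × 0.947 = 1354
Group 3: 860 × 0.93 = 800
Group 4: 1220 × 0.944 = 1152
Group 5: 980 × 0.92 + 1400 × 0.582 = 902 + 815 = 1717
Net migration: Group 5 + 215 → 1932
→ [764, 1354, 800, 1152, 1932]
[period 2]
Births: 800 × 0.317 = 254, 1152 × 0.385 = 444 — total 698
Group 2: 764 × 0.947 = 724
Group 3: 1354 × 0.93 = 1259
Group 4: 800 × 0.944 = 755
Group 5: 1152 × 0.92 + 1932 × 0.582 = 1060 + 1124 = 2184
Net migration: Group 5 + 215 → 2399
→ [698, 724, 1259, 755, 2399]
[period 3]
Births: 1259 × 0.317 = 399, 755 × 0.385 = 291 — total 690
Group 2: 698 × 0.947 = 661
Group 3: 724 × 0.93 = 673
Group 4: 1259 × 0.944 = 1188
Group 5: 755 × 0.92 + 2399 × 0.582 = 695 + 1396 = 2091
Net migration: Group 5 + 215 → 2306
→ [690, 661, 673, 1188, 2306]
Total after period 3: 690 + 661 + 673 + 1188 + 2306 = 5518

5518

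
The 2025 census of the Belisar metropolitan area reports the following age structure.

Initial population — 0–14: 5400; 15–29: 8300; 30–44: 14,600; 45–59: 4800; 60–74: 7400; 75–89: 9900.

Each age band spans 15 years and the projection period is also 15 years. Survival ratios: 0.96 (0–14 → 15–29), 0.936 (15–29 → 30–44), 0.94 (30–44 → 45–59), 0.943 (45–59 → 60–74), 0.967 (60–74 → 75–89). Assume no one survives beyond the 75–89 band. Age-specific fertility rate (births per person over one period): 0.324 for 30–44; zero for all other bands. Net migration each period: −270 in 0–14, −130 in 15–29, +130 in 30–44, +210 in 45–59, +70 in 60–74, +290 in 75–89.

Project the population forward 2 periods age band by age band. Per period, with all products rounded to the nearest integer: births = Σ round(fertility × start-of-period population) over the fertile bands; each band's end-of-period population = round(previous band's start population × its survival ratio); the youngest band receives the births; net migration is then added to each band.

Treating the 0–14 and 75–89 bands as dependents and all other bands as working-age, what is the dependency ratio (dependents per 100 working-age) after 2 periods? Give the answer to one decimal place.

23.5

Call the bands 1 to 6, youngest first.
— Period 1 —
Births: 14600 × 0.324 = 4730
Band 2: 5400 × 0.96 = 5184
Band 3: 8300 × 0.936 = 7769
Band 4: 14600 × 0.94 = 13724
Band 5: 4800 × 0.943 = 4526
Band 6: 7400 × 0.967 = 7156
Net migration: Band 1 − 270 → 4460; Band 2 − 130 → 5054; Band 3 + 130 → 7899; Band 4 + 210 → 13934; Band 5 + 70 → 4596; Band 6 + 290 → 7446
→ [4460, 5054, 7899, 13934, 4596, 7446]
— Period 2 —
Births: 7899 × 0.324 = 2559
Band 2: 4460 × 0.96 = 4282
Band 3: 5054 × 0.936 = 4731
Band 4: 7899 × 0.94 = 7425
Band 5: 13934 × 0.943 = 13140
Band 6: 4596 × 0.967 = 4444
Net migration: Band 1 − 270 → 2289; Band 2 − 130 → 4152; Band 3 + 130 → 4861; Band 4 + 210 → 7635; Band 5 + 70 → 13210; Band 6 + 290 → 4734
→ [2289, 4152, 4861, 7635, 13210, 4734]
Dependents (band 0–14 + band 75–89) = 2289 + 4734 = 7023; working-age = 29858; ratio = 7023/29858 × 100 = 23.5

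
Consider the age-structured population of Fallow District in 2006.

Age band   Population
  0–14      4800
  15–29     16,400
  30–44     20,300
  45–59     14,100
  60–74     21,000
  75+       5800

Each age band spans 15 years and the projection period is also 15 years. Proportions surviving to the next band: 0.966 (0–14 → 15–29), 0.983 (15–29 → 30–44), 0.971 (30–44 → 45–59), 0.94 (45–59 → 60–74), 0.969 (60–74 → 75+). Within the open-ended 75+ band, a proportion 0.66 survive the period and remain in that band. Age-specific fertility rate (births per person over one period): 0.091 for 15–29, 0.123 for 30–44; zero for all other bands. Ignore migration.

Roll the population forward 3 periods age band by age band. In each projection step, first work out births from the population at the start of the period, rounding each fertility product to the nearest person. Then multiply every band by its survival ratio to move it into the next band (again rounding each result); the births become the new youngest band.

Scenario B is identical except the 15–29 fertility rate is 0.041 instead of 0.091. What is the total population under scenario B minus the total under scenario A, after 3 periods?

-1227

[period 1]
Births: 16400 * 0.091 = 1492 ; 20300 * 0.123 = 2497 ⇒ total 3989
15–29: 4800 * 0.966 = 4637
30–44: 16400 * 0.983 = 16121
45–59: 20300 * 0.971 = 19711
60–74: 14100 * 0.94 = 13254
75+: 21000 * 0.969 + 5800 * 0.66 = 20349 + 3828 = 24177
Giving 3989 / 4637 / 16121 / 19711 / 13254 / 24177.
[period 2]
Births: 4637 * 0.091 = 422 ; 16121 * 0.123 = 1983 ⇒ total 2405
15–29: 3989 * 0.966 = 3853
30–44: 4637 * 0.983 = 4558
45–59: 16121 * 0.971 = 15653
60–74: 19711 * 0.94 = 18528
75+: 13254 * 0.969 + 24177 * 0.66 = 12843 + 15957 = 28800
Giving 2405 / 3853 / 4558 / 15653 / 18528 / 28800.
[period 3]
Births: 3853 * 0.091 = 351 ; 4558 * 0.123 = 561 ⇒ total 912
15–29: 2405 * 0.966 = 2323
30–44: 3853 * 0.983 = 3787
45–59: 4558 * 0.971 = 4426
60–74: 15653 * 0.94 = 14714
75+: 18528 * 0.969 + 28800 * 0.66 = 17954 + 19008 = 36962
Giving 912 / 2323 / 3787 / 4426 / 14714 / 36962.
Scenario A total after 3 periods: 63124
Scenario B projection —
[period 1]
Births: 16400 * 0.041 = 672 ; 20300 * 0.123 = 2497 ⇒ total 3169
15–29: 4800 * 0.966 = 4637
30–44: 16400 * 0.983 = 16121
45–59: 20300 * 0.971 = 19711
60–74: 14100 * 0.94 = 13254
75+: 21000 * 0.969 + 5800 * 0.66 = 20349 + 3828 = 24177
Giving 3169 / 4637 / 16121 / 19711 / 13254 / 24177.
[period 2]
Births: 4637 * 0.041 = 190 ; 16121 * 0.123 = 1983 ⇒ total 2173
15–29: 3169 * 0.966 = 3061
30–44: 4637 * 0.983 = 4558
45–59: 16121 * 0.971 = 15653
60–74: 19711 * 0.94 = 18528
75+: 13254 * 0.969 + 24177 * 0.66 = 12843 + 15957 = 28800
Giving 2173 / 3061 / 4558 / 15653 / 18528 / 28800.
[period 3]
Births: 3061 * 0.041 = 126 ; 4558 * 0.123 = 561 ⇒ total 687
15–29: 2173 * 0.966 = 2099
30–44: 3061 * 0.983 = 3009
45–59: 4558 * 0.971 = 4426
60–74: 15653 * 0.94 = 14714
75+: 18528 * 0.969 + 28800 * 0.66 = 17954 + 19008 = 36962
Giving 687 / 2099 / 3009 / 4426 / 14714 / 36962.
Scenario B total after 3 periods: 61897
Difference B − A = 61897 − 63124 = -1227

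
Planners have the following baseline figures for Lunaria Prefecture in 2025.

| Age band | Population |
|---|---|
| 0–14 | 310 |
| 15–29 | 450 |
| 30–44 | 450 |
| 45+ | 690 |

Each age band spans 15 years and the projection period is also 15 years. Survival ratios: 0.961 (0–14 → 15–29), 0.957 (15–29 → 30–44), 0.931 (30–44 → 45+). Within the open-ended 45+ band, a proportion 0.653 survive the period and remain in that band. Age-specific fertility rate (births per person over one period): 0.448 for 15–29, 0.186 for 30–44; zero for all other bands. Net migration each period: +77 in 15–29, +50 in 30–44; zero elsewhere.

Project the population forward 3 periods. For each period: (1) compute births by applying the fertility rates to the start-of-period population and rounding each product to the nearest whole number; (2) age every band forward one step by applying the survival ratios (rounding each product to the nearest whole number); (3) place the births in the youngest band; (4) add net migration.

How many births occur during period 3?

Numbering the groups 1..4 from youngest to oldest:
[period 1]
Births: 450 × 0.448 = 202, 450 × 0.186 = 84 — total 286
Group 2: 310 × 0.961 = 298
Group 3: 450 × 0.957 = 431
Group 4: 450 × 0.931 + 690 × 0.653 = 419 + 451 = 870
Net migration: Group 2 + 77 → 375; Group 3 + 50 → 481
End of period: [286, 375, 481, 870]
[period 2]
Births: 375 × 0.448 = 168, 481 × 0.186 = 89 — total 257
Group 2: 286 × 0.961 = 275
Group 3: 375 × 0.957 = 359
Group 4: 481 × 0.931 + 870 × 0.653 = 448 + 568 = 1016
Net migration: Group 2 + 77 → 352; Group 3 + 50 → 409
End of period: [257, 352, 409, 1016]
[period 3]
Births: 352 × 0.448 = 158, 409 × 0.186 = 76 — total 234
Group 2: 257 × 0.961 = 247
Group 3: 352 × 0.957 = 337
Group 4: 409 × 0.931 + 1016 × 0.653 = 381 + 663 = 1044
Net migration: Group 2 + 77 → 324; Group 3 + 50 → 387
End of period: [234, 324, 387, 1044]

234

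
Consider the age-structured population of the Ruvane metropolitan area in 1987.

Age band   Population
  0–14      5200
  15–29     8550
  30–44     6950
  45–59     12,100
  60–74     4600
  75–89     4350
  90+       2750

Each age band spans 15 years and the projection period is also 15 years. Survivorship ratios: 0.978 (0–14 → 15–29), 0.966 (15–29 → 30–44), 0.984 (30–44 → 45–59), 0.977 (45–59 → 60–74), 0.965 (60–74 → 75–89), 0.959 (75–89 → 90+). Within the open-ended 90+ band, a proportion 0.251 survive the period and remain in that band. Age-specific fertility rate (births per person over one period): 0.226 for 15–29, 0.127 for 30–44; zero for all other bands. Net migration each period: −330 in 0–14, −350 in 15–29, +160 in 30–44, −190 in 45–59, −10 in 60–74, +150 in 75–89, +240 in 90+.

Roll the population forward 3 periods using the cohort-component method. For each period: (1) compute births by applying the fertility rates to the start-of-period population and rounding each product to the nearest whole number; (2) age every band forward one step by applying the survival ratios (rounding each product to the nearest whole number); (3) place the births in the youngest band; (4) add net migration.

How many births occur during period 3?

1071

— Period 1 —
Births: 8550 * 0.226 = 1932  |  6950 * 0.127 = 883 — total 2815
15–29: 5200 * 0.978 = 5086
30–44: 8550 * 0.966 = 8259
45–59: 6950 * 0.984 = 6839
60–74: 12100 * 0.977 = 11822
75–89: 4600 * 0.965 = 4439
90+: 4350 * 0.959 + 2750 * 0.251 = 4172 + 690 = 4862
Net migration: 0–14 − 330 → 2485; 15–29 − 350 → 4736; 30–44 + 160 → 8419; 45–59 − 190 → 6649; 60–74 − 10 → 11812; 75–89 + 150 → 4589; 90+ + 240 → 5102
Population now: 0–14=2485, 15–29=4736, 30–44=8419, 45–59=6649, 60–74=11812, 75–89=4589, 90+=5102
— Period 2 —
Births: 4736 * 0.226 = 1070  |  8419 * 0.127 = 1069 — total 2139
15–29: 2485 * 0.978 = 2430
30–44: 4736 * 0.966 = 4575
45–59: 8419 * 0.984 = 8284
60–74: 6649 * 0.977 = 6496
75–89: 11812 * 0.965 = 11399
90+: 4589 * 0.959 + 5102 * 0.251 = 4401 + 1281 = 5682
Net migration: 0–14 − 330 → 1809; 15–29 − 350 → 2080; 30–44 + 160 → 4735; 45–59 − 190 → 8094; 60–74 − 10 → 6486; 75–89 + 150 → 11549; 90+ + 240 → 5922
Population now: 0–14=1809, 15–29=2080, 30–44=4735, 45–59=8094, 60–74=6486, 75–89=11549, 90+=5922
— Period 3 —
Births: 2080 * 0.226 = 470  |  4735 * 0.127 = 601 — total 1071
15–29: 1809 * 0.978 = 1769
30–44: 2080 * 0.966 = 2009
45–59: 4735 * 0.984 = 4659
60–74: 8094 * 0.977 = 7908
75–89: 6486 * 0.965 = 6259
90+: 11549 * 0.959 + 5922 * 0.251 = 11075 + 1486 = 12561
Net migration: 0–14 − 330 → 741; 15–29 − 350 → 1419; 30–44 + 160 → 2169; 45–59 − 190 → 4469; 60–74 − 10 → 7898; 75–89 + 150 → 6409; 90+ + 240 → 12801
Population now: 0–14=741, 15–29=1419, 30–44=2169, 45–59=4469, 60–74=7898, 75–89=6409, 90+=12801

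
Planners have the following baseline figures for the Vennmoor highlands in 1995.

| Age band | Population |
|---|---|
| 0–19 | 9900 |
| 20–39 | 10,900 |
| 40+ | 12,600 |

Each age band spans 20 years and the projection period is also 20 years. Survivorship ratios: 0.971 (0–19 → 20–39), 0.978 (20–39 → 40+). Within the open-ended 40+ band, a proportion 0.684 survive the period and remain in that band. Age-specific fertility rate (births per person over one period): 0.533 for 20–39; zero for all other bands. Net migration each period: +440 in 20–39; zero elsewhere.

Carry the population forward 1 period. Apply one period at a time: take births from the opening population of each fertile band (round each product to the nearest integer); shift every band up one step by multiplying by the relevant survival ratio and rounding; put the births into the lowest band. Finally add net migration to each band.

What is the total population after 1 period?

35141

Period 1:
Births: 10900 × 0.533 = 5810
20–39: 9900 × 0.971 = 9613
40+: 10900 × 0.978 + 12600 × 0.684 = 10660 + 8618 = 19278
Net migration: 20–39 + 440 → 10053
Population now: 0–19=5810, 20–39=10053, 40+=19278
Total after period 1: 5810 + 10053 + 19278 = 35141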